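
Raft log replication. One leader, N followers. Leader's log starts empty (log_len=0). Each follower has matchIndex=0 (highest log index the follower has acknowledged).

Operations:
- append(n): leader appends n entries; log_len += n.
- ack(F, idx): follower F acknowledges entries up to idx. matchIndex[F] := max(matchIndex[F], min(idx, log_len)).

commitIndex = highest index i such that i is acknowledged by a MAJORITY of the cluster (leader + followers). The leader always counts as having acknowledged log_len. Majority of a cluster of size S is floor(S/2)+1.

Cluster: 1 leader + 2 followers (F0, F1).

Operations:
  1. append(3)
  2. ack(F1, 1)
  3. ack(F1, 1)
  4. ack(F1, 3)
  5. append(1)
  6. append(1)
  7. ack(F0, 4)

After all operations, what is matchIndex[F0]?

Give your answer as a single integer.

Op 1: append 3 -> log_len=3
Op 2: F1 acks idx 1 -> match: F0=0 F1=1; commitIndex=1
Op 3: F1 acks idx 1 -> match: F0=0 F1=1; commitIndex=1
Op 4: F1 acks idx 3 -> match: F0=0 F1=3; commitIndex=3
Op 5: append 1 -> log_len=4
Op 6: append 1 -> log_len=5
Op 7: F0 acks idx 4 -> match: F0=4 F1=3; commitIndex=4

Answer: 4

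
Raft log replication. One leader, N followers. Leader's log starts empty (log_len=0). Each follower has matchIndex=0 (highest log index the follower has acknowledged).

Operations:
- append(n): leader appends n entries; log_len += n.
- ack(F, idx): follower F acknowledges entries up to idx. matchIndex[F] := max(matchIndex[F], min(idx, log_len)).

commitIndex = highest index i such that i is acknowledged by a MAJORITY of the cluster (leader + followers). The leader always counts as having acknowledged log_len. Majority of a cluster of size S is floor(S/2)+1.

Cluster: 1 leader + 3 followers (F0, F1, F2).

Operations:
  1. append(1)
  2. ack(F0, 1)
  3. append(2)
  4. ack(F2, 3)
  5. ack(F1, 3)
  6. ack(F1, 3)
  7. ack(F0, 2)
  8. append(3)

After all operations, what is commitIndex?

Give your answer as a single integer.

Answer: 3

Derivation:
Op 1: append 1 -> log_len=1
Op 2: F0 acks idx 1 -> match: F0=1 F1=0 F2=0; commitIndex=0
Op 3: append 2 -> log_len=3
Op 4: F2 acks idx 3 -> match: F0=1 F1=0 F2=3; commitIndex=1
Op 5: F1 acks idx 3 -> match: F0=1 F1=3 F2=3; commitIndex=3
Op 6: F1 acks idx 3 -> match: F0=1 F1=3 F2=3; commitIndex=3
Op 7: F0 acks idx 2 -> match: F0=2 F1=3 F2=3; commitIndex=3
Op 8: append 3 -> log_len=6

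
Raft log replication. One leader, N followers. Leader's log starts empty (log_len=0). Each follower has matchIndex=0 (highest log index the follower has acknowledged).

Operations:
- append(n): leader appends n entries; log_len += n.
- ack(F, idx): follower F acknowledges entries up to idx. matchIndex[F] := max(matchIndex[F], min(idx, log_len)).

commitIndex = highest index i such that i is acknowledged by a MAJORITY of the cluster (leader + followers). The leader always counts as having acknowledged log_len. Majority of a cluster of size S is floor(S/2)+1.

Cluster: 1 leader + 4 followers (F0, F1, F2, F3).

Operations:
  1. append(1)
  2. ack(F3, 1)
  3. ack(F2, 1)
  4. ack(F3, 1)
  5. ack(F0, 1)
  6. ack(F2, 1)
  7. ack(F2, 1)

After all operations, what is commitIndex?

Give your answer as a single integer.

Op 1: append 1 -> log_len=1
Op 2: F3 acks idx 1 -> match: F0=0 F1=0 F2=0 F3=1; commitIndex=0
Op 3: F2 acks idx 1 -> match: F0=0 F1=0 F2=1 F3=1; commitIndex=1
Op 4: F3 acks idx 1 -> match: F0=0 F1=0 F2=1 F3=1; commitIndex=1
Op 5: F0 acks idx 1 -> match: F0=1 F1=0 F2=1 F3=1; commitIndex=1
Op 6: F2 acks idx 1 -> match: F0=1 F1=0 F2=1 F3=1; commitIndex=1
Op 7: F2 acks idx 1 -> match: F0=1 F1=0 F2=1 F3=1; commitIndex=1

Answer: 1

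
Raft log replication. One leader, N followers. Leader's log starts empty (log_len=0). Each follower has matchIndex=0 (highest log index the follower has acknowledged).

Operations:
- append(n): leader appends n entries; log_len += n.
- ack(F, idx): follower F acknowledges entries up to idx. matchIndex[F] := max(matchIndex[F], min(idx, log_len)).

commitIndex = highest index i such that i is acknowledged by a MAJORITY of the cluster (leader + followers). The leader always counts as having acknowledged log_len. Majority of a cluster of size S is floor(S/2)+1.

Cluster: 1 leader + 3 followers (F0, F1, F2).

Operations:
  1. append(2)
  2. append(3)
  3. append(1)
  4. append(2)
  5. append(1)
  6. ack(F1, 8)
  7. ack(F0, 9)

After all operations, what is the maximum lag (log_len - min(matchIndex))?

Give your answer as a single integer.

Op 1: append 2 -> log_len=2
Op 2: append 3 -> log_len=5
Op 3: append 1 -> log_len=6
Op 4: append 2 -> log_len=8
Op 5: append 1 -> log_len=9
Op 6: F1 acks idx 8 -> match: F0=0 F1=8 F2=0; commitIndex=0
Op 7: F0 acks idx 9 -> match: F0=9 F1=8 F2=0; commitIndex=8

Answer: 9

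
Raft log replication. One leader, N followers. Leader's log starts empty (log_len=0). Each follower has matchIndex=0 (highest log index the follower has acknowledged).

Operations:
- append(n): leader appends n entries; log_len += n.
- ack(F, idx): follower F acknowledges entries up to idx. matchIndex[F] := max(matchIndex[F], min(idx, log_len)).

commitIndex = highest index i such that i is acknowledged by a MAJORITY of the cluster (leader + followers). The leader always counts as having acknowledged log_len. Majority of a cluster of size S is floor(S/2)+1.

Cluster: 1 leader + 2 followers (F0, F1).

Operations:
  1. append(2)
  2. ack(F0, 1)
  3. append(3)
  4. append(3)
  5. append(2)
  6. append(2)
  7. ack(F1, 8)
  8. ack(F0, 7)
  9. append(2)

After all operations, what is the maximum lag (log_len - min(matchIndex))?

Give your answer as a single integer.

Answer: 7

Derivation:
Op 1: append 2 -> log_len=2
Op 2: F0 acks idx 1 -> match: F0=1 F1=0; commitIndex=1
Op 3: append 3 -> log_len=5
Op 4: append 3 -> log_len=8
Op 5: append 2 -> log_len=10
Op 6: append 2 -> log_len=12
Op 7: F1 acks idx 8 -> match: F0=1 F1=8; commitIndex=8
Op 8: F0 acks idx 7 -> match: F0=7 F1=8; commitIndex=8
Op 9: append 2 -> log_len=14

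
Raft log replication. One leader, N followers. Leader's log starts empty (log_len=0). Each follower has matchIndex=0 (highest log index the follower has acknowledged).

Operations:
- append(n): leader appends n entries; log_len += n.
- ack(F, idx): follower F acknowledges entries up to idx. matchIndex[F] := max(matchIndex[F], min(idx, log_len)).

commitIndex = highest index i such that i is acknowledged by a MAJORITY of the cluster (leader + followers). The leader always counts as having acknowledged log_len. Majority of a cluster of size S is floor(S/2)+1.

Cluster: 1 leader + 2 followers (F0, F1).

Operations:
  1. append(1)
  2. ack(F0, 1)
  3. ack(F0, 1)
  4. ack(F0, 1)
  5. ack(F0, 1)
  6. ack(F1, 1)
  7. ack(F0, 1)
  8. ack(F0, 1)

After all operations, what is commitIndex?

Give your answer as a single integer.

Op 1: append 1 -> log_len=1
Op 2: F0 acks idx 1 -> match: F0=1 F1=0; commitIndex=1
Op 3: F0 acks idx 1 -> match: F0=1 F1=0; commitIndex=1
Op 4: F0 acks idx 1 -> match: F0=1 F1=0; commitIndex=1
Op 5: F0 acks idx 1 -> match: F0=1 F1=0; commitIndex=1
Op 6: F1 acks idx 1 -> match: F0=1 F1=1; commitIndex=1
Op 7: F0 acks idx 1 -> match: F0=1 F1=1; commitIndex=1
Op 8: F0 acks idx 1 -> match: F0=1 F1=1; commitIndex=1

Answer: 1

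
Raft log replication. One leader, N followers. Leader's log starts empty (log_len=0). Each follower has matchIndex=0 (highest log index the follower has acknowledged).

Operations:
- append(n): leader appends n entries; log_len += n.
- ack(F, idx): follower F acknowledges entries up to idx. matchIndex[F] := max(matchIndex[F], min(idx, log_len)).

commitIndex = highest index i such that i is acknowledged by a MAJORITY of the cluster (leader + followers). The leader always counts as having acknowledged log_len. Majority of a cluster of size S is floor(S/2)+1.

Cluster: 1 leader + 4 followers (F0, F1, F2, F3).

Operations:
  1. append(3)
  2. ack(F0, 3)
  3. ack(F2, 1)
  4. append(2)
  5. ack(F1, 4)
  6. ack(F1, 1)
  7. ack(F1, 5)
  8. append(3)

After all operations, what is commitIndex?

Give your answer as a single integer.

Op 1: append 3 -> log_len=3
Op 2: F0 acks idx 3 -> match: F0=3 F1=0 F2=0 F3=0; commitIndex=0
Op 3: F2 acks idx 1 -> match: F0=3 F1=0 F2=1 F3=0; commitIndex=1
Op 4: append 2 -> log_len=5
Op 5: F1 acks idx 4 -> match: F0=3 F1=4 F2=1 F3=0; commitIndex=3
Op 6: F1 acks idx 1 -> match: F0=3 F1=4 F2=1 F3=0; commitIndex=3
Op 7: F1 acks idx 5 -> match: F0=3 F1=5 F2=1 F3=0; commitIndex=3
Op 8: append 3 -> log_len=8

Answer: 3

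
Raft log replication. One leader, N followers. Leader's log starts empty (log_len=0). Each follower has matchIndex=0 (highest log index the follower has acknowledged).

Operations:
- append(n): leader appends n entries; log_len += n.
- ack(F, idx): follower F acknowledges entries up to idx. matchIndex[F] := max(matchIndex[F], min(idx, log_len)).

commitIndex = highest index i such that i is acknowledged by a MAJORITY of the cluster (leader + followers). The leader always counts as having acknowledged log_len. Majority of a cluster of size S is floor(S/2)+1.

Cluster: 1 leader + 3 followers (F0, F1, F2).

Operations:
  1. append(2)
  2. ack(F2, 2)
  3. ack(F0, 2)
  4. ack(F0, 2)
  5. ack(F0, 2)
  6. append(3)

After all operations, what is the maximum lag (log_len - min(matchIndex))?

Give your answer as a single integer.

Answer: 5

Derivation:
Op 1: append 2 -> log_len=2
Op 2: F2 acks idx 2 -> match: F0=0 F1=0 F2=2; commitIndex=0
Op 3: F0 acks idx 2 -> match: F0=2 F1=0 F2=2; commitIndex=2
Op 4: F0 acks idx 2 -> match: F0=2 F1=0 F2=2; commitIndex=2
Op 5: F0 acks idx 2 -> match: F0=2 F1=0 F2=2; commitIndex=2
Op 6: append 3 -> log_len=5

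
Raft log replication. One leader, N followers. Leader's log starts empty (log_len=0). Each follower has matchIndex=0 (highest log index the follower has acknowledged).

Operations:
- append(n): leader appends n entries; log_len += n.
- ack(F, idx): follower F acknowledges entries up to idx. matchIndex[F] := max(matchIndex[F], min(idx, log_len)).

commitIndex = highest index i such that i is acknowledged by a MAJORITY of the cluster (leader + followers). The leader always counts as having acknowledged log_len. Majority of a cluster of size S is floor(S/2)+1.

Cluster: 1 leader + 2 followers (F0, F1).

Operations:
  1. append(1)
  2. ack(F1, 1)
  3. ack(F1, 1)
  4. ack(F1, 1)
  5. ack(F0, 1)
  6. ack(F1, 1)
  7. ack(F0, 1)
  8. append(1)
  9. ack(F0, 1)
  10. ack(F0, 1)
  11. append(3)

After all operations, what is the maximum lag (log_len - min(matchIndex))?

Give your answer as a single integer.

Op 1: append 1 -> log_len=1
Op 2: F1 acks idx 1 -> match: F0=0 F1=1; commitIndex=1
Op 3: F1 acks idx 1 -> match: F0=0 F1=1; commitIndex=1
Op 4: F1 acks idx 1 -> match: F0=0 F1=1; commitIndex=1
Op 5: F0 acks idx 1 -> match: F0=1 F1=1; commitIndex=1
Op 6: F1 acks idx 1 -> match: F0=1 F1=1; commitIndex=1
Op 7: F0 acks idx 1 -> match: F0=1 F1=1; commitIndex=1
Op 8: append 1 -> log_len=2
Op 9: F0 acks idx 1 -> match: F0=1 F1=1; commitIndex=1
Op 10: F0 acks idx 1 -> match: F0=1 F1=1; commitIndex=1
Op 11: append 3 -> log_len=5

Answer: 4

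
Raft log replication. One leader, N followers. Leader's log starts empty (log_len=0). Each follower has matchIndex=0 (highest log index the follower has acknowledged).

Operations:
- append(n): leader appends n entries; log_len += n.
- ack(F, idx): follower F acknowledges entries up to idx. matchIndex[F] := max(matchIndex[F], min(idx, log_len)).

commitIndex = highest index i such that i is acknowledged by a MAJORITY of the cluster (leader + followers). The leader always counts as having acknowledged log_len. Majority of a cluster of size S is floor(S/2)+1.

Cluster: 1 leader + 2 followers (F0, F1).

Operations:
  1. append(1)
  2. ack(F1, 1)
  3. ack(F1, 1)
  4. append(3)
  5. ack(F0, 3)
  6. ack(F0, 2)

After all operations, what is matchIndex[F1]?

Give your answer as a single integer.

Op 1: append 1 -> log_len=1
Op 2: F1 acks idx 1 -> match: F0=0 F1=1; commitIndex=1
Op 3: F1 acks idx 1 -> match: F0=0 F1=1; commitIndex=1
Op 4: append 3 -> log_len=4
Op 5: F0 acks idx 3 -> match: F0=3 F1=1; commitIndex=3
Op 6: F0 acks idx 2 -> match: F0=3 F1=1; commitIndex=3

Answer: 1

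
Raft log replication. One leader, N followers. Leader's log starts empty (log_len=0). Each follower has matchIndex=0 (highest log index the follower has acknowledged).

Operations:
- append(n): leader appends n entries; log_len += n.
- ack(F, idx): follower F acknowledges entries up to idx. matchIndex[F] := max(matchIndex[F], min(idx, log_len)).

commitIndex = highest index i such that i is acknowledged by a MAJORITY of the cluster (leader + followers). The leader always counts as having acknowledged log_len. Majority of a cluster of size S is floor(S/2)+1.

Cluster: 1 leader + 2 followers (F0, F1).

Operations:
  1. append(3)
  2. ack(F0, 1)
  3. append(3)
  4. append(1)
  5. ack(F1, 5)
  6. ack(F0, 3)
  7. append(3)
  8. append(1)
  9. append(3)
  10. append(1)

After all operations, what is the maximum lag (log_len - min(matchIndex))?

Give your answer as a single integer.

Op 1: append 3 -> log_len=3
Op 2: F0 acks idx 1 -> match: F0=1 F1=0; commitIndex=1
Op 3: append 3 -> log_len=6
Op 4: append 1 -> log_len=7
Op 5: F1 acks idx 5 -> match: F0=1 F1=5; commitIndex=5
Op 6: F0 acks idx 3 -> match: F0=3 F1=5; commitIndex=5
Op 7: append 3 -> log_len=10
Op 8: append 1 -> log_len=11
Op 9: append 3 -> log_len=14
Op 10: append 1 -> log_len=15

Answer: 12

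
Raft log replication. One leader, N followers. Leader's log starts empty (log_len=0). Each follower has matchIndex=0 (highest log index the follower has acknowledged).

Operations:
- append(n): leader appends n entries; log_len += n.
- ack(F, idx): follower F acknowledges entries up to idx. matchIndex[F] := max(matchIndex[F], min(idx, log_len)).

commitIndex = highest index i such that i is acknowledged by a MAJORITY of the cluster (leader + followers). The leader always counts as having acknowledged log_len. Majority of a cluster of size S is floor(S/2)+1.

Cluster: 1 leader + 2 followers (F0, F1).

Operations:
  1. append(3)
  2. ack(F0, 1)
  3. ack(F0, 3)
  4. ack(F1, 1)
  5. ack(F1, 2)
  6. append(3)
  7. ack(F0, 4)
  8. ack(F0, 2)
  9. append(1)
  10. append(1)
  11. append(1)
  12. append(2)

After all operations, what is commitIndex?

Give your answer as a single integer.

Answer: 4

Derivation:
Op 1: append 3 -> log_len=3
Op 2: F0 acks idx 1 -> match: F0=1 F1=0; commitIndex=1
Op 3: F0 acks idx 3 -> match: F0=3 F1=0; commitIndex=3
Op 4: F1 acks idx 1 -> match: F0=3 F1=1; commitIndex=3
Op 5: F1 acks idx 2 -> match: F0=3 F1=2; commitIndex=3
Op 6: append 3 -> log_len=6
Op 7: F0 acks idx 4 -> match: F0=4 F1=2; commitIndex=4
Op 8: F0 acks idx 2 -> match: F0=4 F1=2; commitIndex=4
Op 9: append 1 -> log_len=7
Op 10: append 1 -> log_len=8
Op 11: append 1 -> log_len=9
Op 12: append 2 -> log_len=11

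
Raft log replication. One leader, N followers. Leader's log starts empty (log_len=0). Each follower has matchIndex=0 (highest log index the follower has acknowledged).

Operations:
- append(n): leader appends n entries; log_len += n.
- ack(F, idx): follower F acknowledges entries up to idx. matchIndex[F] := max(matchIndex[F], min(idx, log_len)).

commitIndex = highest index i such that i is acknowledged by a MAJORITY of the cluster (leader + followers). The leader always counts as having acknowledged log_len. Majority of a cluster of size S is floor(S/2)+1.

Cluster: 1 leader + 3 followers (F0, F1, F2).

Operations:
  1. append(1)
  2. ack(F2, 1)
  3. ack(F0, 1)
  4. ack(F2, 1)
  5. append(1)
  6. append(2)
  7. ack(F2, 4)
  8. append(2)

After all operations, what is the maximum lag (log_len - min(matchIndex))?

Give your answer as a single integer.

Answer: 6

Derivation:
Op 1: append 1 -> log_len=1
Op 2: F2 acks idx 1 -> match: F0=0 F1=0 F2=1; commitIndex=0
Op 3: F0 acks idx 1 -> match: F0=1 F1=0 F2=1; commitIndex=1
Op 4: F2 acks idx 1 -> match: F0=1 F1=0 F2=1; commitIndex=1
Op 5: append 1 -> log_len=2
Op 6: append 2 -> log_len=4
Op 7: F2 acks idx 4 -> match: F0=1 F1=0 F2=4; commitIndex=1
Op 8: append 2 -> log_len=6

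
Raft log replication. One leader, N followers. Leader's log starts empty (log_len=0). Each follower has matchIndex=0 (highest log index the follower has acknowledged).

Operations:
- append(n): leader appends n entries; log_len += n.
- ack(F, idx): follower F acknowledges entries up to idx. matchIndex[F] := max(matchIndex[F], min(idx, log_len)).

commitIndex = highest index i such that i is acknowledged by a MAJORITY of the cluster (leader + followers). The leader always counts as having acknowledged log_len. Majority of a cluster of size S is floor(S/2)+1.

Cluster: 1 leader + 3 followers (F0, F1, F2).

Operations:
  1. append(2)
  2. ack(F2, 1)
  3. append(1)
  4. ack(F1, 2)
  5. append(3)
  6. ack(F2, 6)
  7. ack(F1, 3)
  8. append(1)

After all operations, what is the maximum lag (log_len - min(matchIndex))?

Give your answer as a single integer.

Answer: 7

Derivation:
Op 1: append 2 -> log_len=2
Op 2: F2 acks idx 1 -> match: F0=0 F1=0 F2=1; commitIndex=0
Op 3: append 1 -> log_len=3
Op 4: F1 acks idx 2 -> match: F0=0 F1=2 F2=1; commitIndex=1
Op 5: append 3 -> log_len=6
Op 6: F2 acks idx 6 -> match: F0=0 F1=2 F2=6; commitIndex=2
Op 7: F1 acks idx 3 -> match: F0=0 F1=3 F2=6; commitIndex=3
Op 8: append 1 -> log_len=7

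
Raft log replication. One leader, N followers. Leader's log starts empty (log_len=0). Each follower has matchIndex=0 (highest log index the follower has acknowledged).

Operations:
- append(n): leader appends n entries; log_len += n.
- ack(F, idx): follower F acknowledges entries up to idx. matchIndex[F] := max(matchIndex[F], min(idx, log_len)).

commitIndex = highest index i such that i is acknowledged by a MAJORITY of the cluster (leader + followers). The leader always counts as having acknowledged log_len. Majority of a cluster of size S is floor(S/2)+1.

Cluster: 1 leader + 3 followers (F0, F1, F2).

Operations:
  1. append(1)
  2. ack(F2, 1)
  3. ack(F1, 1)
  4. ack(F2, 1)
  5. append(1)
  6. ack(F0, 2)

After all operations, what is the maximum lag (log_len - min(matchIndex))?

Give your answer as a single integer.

Op 1: append 1 -> log_len=1
Op 2: F2 acks idx 1 -> match: F0=0 F1=0 F2=1; commitIndex=0
Op 3: F1 acks idx 1 -> match: F0=0 F1=1 F2=1; commitIndex=1
Op 4: F2 acks idx 1 -> match: F0=0 F1=1 F2=1; commitIndex=1
Op 5: append 1 -> log_len=2
Op 6: F0 acks idx 2 -> match: F0=2 F1=1 F2=1; commitIndex=1

Answer: 1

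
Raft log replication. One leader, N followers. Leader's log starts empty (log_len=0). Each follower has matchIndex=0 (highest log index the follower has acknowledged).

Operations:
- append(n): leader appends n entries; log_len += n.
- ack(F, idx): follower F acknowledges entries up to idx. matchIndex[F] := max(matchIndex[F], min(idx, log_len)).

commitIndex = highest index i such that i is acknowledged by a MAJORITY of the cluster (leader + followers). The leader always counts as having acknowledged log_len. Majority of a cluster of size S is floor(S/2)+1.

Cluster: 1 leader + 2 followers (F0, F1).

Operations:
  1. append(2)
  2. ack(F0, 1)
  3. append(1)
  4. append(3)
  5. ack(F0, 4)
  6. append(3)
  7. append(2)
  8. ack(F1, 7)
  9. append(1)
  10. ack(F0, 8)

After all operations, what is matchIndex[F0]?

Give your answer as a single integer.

Answer: 8

Derivation:
Op 1: append 2 -> log_len=2
Op 2: F0 acks idx 1 -> match: F0=1 F1=0; commitIndex=1
Op 3: append 1 -> log_len=3
Op 4: append 3 -> log_len=6
Op 5: F0 acks idx 4 -> match: F0=4 F1=0; commitIndex=4
Op 6: append 3 -> log_len=9
Op 7: append 2 -> log_len=11
Op 8: F1 acks idx 7 -> match: F0=4 F1=7; commitIndex=7
Op 9: append 1 -> log_len=12
Op 10: F0 acks idx 8 -> match: F0=8 F1=7; commitIndex=8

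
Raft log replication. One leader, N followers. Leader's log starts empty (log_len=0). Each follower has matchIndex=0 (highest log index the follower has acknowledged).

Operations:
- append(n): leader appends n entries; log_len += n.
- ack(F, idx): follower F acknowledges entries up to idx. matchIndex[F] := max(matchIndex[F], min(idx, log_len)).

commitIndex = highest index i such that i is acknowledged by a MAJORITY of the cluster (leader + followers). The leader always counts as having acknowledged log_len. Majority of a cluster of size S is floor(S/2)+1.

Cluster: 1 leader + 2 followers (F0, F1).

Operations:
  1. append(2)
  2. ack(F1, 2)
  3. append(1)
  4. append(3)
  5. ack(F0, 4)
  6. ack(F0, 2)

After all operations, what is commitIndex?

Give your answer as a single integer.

Answer: 4

Derivation:
Op 1: append 2 -> log_len=2
Op 2: F1 acks idx 2 -> match: F0=0 F1=2; commitIndex=2
Op 3: append 1 -> log_len=3
Op 4: append 3 -> log_len=6
Op 5: F0 acks idx 4 -> match: F0=4 F1=2; commitIndex=4
Op 6: F0 acks idx 2 -> match: F0=4 F1=2; commitIndex=4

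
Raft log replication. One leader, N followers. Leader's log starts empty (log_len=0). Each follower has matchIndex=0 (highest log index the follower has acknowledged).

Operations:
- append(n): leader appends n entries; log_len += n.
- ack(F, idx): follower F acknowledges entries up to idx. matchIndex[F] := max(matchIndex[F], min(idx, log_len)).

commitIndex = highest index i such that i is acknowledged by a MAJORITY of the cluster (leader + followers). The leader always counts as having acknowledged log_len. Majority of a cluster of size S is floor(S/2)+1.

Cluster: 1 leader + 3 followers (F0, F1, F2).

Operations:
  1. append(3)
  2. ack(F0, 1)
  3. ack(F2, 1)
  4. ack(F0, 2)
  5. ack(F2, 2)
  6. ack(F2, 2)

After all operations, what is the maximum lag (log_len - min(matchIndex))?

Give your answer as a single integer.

Op 1: append 3 -> log_len=3
Op 2: F0 acks idx 1 -> match: F0=1 F1=0 F2=0; commitIndex=0
Op 3: F2 acks idx 1 -> match: F0=1 F1=0 F2=1; commitIndex=1
Op 4: F0 acks idx 2 -> match: F0=2 F1=0 F2=1; commitIndex=1
Op 5: F2 acks idx 2 -> match: F0=2 F1=0 F2=2; commitIndex=2
Op 6: F2 acks idx 2 -> match: F0=2 F1=0 F2=2; commitIndex=2

Answer: 3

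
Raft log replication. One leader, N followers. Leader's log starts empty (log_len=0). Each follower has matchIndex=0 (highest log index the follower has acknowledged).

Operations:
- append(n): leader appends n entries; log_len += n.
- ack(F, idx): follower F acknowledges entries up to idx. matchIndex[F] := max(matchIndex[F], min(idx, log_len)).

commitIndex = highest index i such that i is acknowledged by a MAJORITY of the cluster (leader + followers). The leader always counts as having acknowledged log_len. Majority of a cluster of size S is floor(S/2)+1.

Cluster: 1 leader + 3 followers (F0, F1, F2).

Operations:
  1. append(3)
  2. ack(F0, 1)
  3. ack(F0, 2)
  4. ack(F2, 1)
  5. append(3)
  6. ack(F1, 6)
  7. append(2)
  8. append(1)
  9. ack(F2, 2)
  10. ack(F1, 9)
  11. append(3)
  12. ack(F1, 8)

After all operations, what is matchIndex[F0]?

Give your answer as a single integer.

Answer: 2

Derivation:
Op 1: append 3 -> log_len=3
Op 2: F0 acks idx 1 -> match: F0=1 F1=0 F2=0; commitIndex=0
Op 3: F0 acks idx 2 -> match: F0=2 F1=0 F2=0; commitIndex=0
Op 4: F2 acks idx 1 -> match: F0=2 F1=0 F2=1; commitIndex=1
Op 5: append 3 -> log_len=6
Op 6: F1 acks idx 6 -> match: F0=2 F1=6 F2=1; commitIndex=2
Op 7: append 2 -> log_len=8
Op 8: append 1 -> log_len=9
Op 9: F2 acks idx 2 -> match: F0=2 F1=6 F2=2; commitIndex=2
Op 10: F1 acks idx 9 -> match: F0=2 F1=9 F2=2; commitIndex=2
Op 11: append 3 -> log_len=12
Op 12: F1 acks idx 8 -> match: F0=2 F1=9 F2=2; commitIndex=2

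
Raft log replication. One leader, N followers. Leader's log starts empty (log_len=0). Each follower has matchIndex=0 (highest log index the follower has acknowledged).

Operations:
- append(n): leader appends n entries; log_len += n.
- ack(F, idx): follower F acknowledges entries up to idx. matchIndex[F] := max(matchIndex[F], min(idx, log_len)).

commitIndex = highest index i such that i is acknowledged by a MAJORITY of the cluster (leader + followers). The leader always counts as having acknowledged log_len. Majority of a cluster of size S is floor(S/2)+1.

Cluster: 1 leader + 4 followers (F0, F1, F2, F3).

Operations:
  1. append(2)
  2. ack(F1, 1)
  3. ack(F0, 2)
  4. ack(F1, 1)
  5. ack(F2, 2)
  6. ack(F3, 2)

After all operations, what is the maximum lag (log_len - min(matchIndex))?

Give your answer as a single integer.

Answer: 1

Derivation:
Op 1: append 2 -> log_len=2
Op 2: F1 acks idx 1 -> match: F0=0 F1=1 F2=0 F3=0; commitIndex=0
Op 3: F0 acks idx 2 -> match: F0=2 F1=1 F2=0 F3=0; commitIndex=1
Op 4: F1 acks idx 1 -> match: F0=2 F1=1 F2=0 F3=0; commitIndex=1
Op 5: F2 acks idx 2 -> match: F0=2 F1=1 F2=2 F3=0; commitIndex=2
Op 6: F3 acks idx 2 -> match: F0=2 F1=1 F2=2 F3=2; commitIndex=2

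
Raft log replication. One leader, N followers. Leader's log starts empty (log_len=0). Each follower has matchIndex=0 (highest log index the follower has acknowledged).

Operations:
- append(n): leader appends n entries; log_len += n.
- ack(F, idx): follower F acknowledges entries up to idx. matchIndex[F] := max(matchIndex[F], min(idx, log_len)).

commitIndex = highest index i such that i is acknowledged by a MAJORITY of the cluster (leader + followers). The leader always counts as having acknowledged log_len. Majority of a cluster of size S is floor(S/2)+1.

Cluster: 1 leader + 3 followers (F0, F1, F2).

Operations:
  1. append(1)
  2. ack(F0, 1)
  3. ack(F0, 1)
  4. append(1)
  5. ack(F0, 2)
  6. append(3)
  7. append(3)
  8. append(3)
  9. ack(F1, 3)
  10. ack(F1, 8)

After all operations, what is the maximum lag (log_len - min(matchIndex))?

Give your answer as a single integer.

Op 1: append 1 -> log_len=1
Op 2: F0 acks idx 1 -> match: F0=1 F1=0 F2=0; commitIndex=0
Op 3: F0 acks idx 1 -> match: F0=1 F1=0 F2=0; commitIndex=0
Op 4: append 1 -> log_len=2
Op 5: F0 acks idx 2 -> match: F0=2 F1=0 F2=0; commitIndex=0
Op 6: append 3 -> log_len=5
Op 7: append 3 -> log_len=8
Op 8: append 3 -> log_len=11
Op 9: F1 acks idx 3 -> match: F0=2 F1=3 F2=0; commitIndex=2
Op 10: F1 acks idx 8 -> match: F0=2 F1=8 F2=0; commitIndex=2

Answer: 11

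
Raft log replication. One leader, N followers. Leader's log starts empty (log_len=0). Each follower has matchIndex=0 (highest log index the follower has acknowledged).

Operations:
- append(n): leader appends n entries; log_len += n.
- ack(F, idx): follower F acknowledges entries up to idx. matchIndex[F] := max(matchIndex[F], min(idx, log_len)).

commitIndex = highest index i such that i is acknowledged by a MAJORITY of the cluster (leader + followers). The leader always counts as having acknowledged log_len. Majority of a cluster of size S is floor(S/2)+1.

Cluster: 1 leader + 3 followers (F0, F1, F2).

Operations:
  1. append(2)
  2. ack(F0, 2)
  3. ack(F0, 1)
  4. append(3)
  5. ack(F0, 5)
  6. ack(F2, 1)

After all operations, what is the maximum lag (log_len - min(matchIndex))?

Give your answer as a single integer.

Op 1: append 2 -> log_len=2
Op 2: F0 acks idx 2 -> match: F0=2 F1=0 F2=0; commitIndex=0
Op 3: F0 acks idx 1 -> match: F0=2 F1=0 F2=0; commitIndex=0
Op 4: append 3 -> log_len=5
Op 5: F0 acks idx 5 -> match: F0=5 F1=0 F2=0; commitIndex=0
Op 6: F2 acks idx 1 -> match: F0=5 F1=0 F2=1; commitIndex=1

Answer: 5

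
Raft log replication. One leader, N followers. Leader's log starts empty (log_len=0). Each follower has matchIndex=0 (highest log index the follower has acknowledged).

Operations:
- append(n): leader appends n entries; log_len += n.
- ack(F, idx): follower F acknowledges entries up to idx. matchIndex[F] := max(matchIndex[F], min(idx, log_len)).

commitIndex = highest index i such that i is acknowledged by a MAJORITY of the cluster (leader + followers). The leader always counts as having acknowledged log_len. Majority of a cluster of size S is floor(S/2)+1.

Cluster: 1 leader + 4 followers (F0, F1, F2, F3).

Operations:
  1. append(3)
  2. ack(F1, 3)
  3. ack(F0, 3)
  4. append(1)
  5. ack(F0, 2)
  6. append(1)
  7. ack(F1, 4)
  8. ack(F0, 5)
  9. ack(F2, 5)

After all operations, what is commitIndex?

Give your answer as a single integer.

Op 1: append 3 -> log_len=3
Op 2: F1 acks idx 3 -> match: F0=0 F1=3 F2=0 F3=0; commitIndex=0
Op 3: F0 acks idx 3 -> match: F0=3 F1=3 F2=0 F3=0; commitIndex=3
Op 4: append 1 -> log_len=4
Op 5: F0 acks idx 2 -> match: F0=3 F1=3 F2=0 F3=0; commitIndex=3
Op 6: append 1 -> log_len=5
Op 7: F1 acks idx 4 -> match: F0=3 F1=4 F2=0 F3=0; commitIndex=3
Op 8: F0 acks idx 5 -> match: F0=5 F1=4 F2=0 F3=0; commitIndex=4
Op 9: F2 acks idx 5 -> match: F0=5 F1=4 F2=5 F3=0; commitIndex=5

Answer: 5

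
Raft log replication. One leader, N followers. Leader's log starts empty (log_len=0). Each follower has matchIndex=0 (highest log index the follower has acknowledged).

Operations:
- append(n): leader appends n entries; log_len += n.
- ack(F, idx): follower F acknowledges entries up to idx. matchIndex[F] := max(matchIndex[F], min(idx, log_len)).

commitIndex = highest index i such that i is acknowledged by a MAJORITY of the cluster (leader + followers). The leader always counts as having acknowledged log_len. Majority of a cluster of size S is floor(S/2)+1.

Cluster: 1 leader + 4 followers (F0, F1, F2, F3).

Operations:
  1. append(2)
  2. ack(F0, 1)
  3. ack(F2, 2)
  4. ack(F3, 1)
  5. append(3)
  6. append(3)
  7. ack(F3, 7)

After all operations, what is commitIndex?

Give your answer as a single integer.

Op 1: append 2 -> log_len=2
Op 2: F0 acks idx 1 -> match: F0=1 F1=0 F2=0 F3=0; commitIndex=0
Op 3: F2 acks idx 2 -> match: F0=1 F1=0 F2=2 F3=0; commitIndex=1
Op 4: F3 acks idx 1 -> match: F0=1 F1=0 F2=2 F3=1; commitIndex=1
Op 5: append 3 -> log_len=5
Op 6: append 3 -> log_len=8
Op 7: F3 acks idx 7 -> match: F0=1 F1=0 F2=2 F3=7; commitIndex=2

Answer: 2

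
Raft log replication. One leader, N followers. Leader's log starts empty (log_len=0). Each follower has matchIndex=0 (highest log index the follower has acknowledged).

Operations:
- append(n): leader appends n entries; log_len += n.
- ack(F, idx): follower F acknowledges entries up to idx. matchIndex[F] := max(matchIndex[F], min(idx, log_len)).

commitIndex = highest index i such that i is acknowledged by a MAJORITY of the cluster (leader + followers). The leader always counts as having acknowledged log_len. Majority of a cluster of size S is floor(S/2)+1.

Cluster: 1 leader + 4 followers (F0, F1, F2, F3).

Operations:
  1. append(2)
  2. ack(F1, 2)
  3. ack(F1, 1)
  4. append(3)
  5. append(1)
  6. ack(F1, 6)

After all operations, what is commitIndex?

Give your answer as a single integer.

Op 1: append 2 -> log_len=2
Op 2: F1 acks idx 2 -> match: F0=0 F1=2 F2=0 F3=0; commitIndex=0
Op 3: F1 acks idx 1 -> match: F0=0 F1=2 F2=0 F3=0; commitIndex=0
Op 4: append 3 -> log_len=5
Op 5: append 1 -> log_len=6
Op 6: F1 acks idx 6 -> match: F0=0 F1=6 F2=0 F3=0; commitIndex=0

Answer: 0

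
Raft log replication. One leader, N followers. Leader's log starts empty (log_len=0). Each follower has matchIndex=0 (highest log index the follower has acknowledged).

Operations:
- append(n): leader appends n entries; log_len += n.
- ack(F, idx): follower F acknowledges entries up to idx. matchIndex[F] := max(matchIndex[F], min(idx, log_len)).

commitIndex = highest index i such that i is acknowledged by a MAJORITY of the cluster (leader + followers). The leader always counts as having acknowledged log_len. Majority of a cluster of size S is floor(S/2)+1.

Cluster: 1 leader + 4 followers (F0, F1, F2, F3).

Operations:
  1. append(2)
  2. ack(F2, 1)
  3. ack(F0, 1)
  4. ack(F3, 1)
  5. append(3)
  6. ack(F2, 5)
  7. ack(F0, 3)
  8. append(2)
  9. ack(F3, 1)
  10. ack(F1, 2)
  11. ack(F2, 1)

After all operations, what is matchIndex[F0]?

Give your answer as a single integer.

Op 1: append 2 -> log_len=2
Op 2: F2 acks idx 1 -> match: F0=0 F1=0 F2=1 F3=0; commitIndex=0
Op 3: F0 acks idx 1 -> match: F0=1 F1=0 F2=1 F3=0; commitIndex=1
Op 4: F3 acks idx 1 -> match: F0=1 F1=0 F2=1 F3=1; commitIndex=1
Op 5: append 3 -> log_len=5
Op 6: F2 acks idx 5 -> match: F0=1 F1=0 F2=5 F3=1; commitIndex=1
Op 7: F0 acks idx 3 -> match: F0=3 F1=0 F2=5 F3=1; commitIndex=3
Op 8: append 2 -> log_len=7
Op 9: F3 acks idx 1 -> match: F0=3 F1=0 F2=5 F3=1; commitIndex=3
Op 10: F1 acks idx 2 -> match: F0=3 F1=2 F2=5 F3=1; commitIndex=3
Op 11: F2 acks idx 1 -> match: F0=3 F1=2 F2=5 F3=1; commitIndex=3

Answer: 3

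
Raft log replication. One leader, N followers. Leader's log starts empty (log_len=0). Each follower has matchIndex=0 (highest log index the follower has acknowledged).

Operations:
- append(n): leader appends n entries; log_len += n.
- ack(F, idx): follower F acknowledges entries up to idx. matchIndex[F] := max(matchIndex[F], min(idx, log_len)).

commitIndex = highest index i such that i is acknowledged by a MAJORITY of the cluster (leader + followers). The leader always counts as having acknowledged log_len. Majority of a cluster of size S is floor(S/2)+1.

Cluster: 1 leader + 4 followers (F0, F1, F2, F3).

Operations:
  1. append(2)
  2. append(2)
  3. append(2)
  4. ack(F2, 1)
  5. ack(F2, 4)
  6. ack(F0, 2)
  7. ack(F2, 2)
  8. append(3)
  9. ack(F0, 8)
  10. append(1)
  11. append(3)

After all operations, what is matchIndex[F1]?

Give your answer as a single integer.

Op 1: append 2 -> log_len=2
Op 2: append 2 -> log_len=4
Op 3: append 2 -> log_len=6
Op 4: F2 acks idx 1 -> match: F0=0 F1=0 F2=1 F3=0; commitIndex=0
Op 5: F2 acks idx 4 -> match: F0=0 F1=0 F2=4 F3=0; commitIndex=0
Op 6: F0 acks idx 2 -> match: F0=2 F1=0 F2=4 F3=0; commitIndex=2
Op 7: F2 acks idx 2 -> match: F0=2 F1=0 F2=4 F3=0; commitIndex=2
Op 8: append 3 -> log_len=9
Op 9: F0 acks idx 8 -> match: F0=8 F1=0 F2=4 F3=0; commitIndex=4
Op 10: append 1 -> log_len=10
Op 11: append 3 -> log_len=13

Answer: 0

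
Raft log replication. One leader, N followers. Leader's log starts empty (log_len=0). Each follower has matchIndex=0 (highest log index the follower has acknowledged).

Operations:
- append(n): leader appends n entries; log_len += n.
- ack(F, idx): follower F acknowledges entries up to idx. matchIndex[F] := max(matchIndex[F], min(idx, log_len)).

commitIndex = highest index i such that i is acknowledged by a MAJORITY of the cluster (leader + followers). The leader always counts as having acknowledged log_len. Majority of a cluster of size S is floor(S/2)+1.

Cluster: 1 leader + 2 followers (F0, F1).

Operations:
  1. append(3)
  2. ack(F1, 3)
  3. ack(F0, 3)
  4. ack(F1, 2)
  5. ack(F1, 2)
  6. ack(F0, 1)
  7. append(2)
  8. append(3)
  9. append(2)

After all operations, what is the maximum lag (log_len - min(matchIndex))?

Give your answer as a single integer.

Answer: 7

Derivation:
Op 1: append 3 -> log_len=3
Op 2: F1 acks idx 3 -> match: F0=0 F1=3; commitIndex=3
Op 3: F0 acks idx 3 -> match: F0=3 F1=3; commitIndex=3
Op 4: F1 acks idx 2 -> match: F0=3 F1=3; commitIndex=3
Op 5: F1 acks idx 2 -> match: F0=3 F1=3; commitIndex=3
Op 6: F0 acks idx 1 -> match: F0=3 F1=3; commitIndex=3
Op 7: append 2 -> log_len=5
Op 8: append 3 -> log_len=8
Op 9: append 2 -> log_len=10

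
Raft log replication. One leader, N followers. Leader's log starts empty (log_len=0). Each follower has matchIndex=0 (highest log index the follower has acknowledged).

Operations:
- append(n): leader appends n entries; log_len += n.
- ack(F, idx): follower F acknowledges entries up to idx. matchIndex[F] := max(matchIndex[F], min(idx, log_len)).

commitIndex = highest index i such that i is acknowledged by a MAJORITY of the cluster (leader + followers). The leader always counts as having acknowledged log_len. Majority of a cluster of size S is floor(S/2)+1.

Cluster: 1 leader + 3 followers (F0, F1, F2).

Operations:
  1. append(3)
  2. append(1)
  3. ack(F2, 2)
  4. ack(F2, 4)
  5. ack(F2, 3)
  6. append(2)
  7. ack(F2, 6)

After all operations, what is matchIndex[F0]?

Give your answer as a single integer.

Answer: 0

Derivation:
Op 1: append 3 -> log_len=3
Op 2: append 1 -> log_len=4
Op 3: F2 acks idx 2 -> match: F0=0 F1=0 F2=2; commitIndex=0
Op 4: F2 acks idx 4 -> match: F0=0 F1=0 F2=4; commitIndex=0
Op 5: F2 acks idx 3 -> match: F0=0 F1=0 F2=4; commitIndex=0
Op 6: append 2 -> log_len=6
Op 7: F2 acks idx 6 -> match: F0=0 F1=0 F2=6; commitIndex=0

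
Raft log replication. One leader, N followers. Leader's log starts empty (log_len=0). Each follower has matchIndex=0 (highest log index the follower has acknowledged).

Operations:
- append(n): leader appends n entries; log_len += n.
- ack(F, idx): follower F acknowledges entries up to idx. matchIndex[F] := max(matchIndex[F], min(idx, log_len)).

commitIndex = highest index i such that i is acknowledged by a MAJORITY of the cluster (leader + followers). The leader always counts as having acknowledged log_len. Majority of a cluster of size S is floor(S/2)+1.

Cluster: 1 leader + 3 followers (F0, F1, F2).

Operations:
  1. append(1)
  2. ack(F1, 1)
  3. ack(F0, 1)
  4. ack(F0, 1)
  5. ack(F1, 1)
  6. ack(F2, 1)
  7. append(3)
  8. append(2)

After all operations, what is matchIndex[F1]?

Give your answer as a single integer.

Op 1: append 1 -> log_len=1
Op 2: F1 acks idx 1 -> match: F0=0 F1=1 F2=0; commitIndex=0
Op 3: F0 acks idx 1 -> match: F0=1 F1=1 F2=0; commitIndex=1
Op 4: F0 acks idx 1 -> match: F0=1 F1=1 F2=0; commitIndex=1
Op 5: F1 acks idx 1 -> match: F0=1 F1=1 F2=0; commitIndex=1
Op 6: F2 acks idx 1 -> match: F0=1 F1=1 F2=1; commitIndex=1
Op 7: append 3 -> log_len=4
Op 8: append 2 -> log_len=6

Answer: 1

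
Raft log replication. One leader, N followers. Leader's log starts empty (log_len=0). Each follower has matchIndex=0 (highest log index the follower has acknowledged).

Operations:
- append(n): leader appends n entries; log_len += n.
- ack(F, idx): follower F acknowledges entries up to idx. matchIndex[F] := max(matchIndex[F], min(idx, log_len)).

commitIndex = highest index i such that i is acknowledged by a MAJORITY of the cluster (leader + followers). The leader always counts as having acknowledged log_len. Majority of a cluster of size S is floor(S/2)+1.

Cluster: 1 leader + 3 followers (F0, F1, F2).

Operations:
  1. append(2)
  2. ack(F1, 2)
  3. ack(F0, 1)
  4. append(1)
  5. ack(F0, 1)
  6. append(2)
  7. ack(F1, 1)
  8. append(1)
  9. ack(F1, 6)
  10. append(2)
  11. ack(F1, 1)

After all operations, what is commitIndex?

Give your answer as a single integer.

Answer: 1

Derivation:
Op 1: append 2 -> log_len=2
Op 2: F1 acks idx 2 -> match: F0=0 F1=2 F2=0; commitIndex=0
Op 3: F0 acks idx 1 -> match: F0=1 F1=2 F2=0; commitIndex=1
Op 4: append 1 -> log_len=3
Op 5: F0 acks idx 1 -> match: F0=1 F1=2 F2=0; commitIndex=1
Op 6: append 2 -> log_len=5
Op 7: F1 acks idx 1 -> match: F0=1 F1=2 F2=0; commitIndex=1
Op 8: append 1 -> log_len=6
Op 9: F1 acks idx 6 -> match: F0=1 F1=6 F2=0; commitIndex=1
Op 10: append 2 -> log_len=8
Op 11: F1 acks idx 1 -> match: F0=1 F1=6 F2=0; commitIndex=1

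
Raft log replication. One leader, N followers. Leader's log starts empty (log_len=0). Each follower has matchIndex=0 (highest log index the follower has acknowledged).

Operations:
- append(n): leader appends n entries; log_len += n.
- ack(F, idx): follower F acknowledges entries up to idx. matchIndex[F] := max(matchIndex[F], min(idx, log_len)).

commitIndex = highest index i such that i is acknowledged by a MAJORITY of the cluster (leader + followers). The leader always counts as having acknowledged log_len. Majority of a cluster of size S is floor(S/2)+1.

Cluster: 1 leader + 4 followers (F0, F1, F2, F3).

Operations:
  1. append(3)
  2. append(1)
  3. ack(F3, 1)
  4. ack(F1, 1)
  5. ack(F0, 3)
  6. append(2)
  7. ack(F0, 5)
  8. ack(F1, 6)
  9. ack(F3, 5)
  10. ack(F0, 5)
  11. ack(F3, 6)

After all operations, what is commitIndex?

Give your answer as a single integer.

Op 1: append 3 -> log_len=3
Op 2: append 1 -> log_len=4
Op 3: F3 acks idx 1 -> match: F0=0 F1=0 F2=0 F3=1; commitIndex=0
Op 4: F1 acks idx 1 -> match: F0=0 F1=1 F2=0 F3=1; commitIndex=1
Op 5: F0 acks idx 3 -> match: F0=3 F1=1 F2=0 F3=1; commitIndex=1
Op 6: append 2 -> log_len=6
Op 7: F0 acks idx 5 -> match: F0=5 F1=1 F2=0 F3=1; commitIndex=1
Op 8: F1 acks idx 6 -> match: F0=5 F1=6 F2=0 F3=1; commitIndex=5
Op 9: F3 acks idx 5 -> match: F0=5 F1=6 F2=0 F3=5; commitIndex=5
Op 10: F0 acks idx 5 -> match: F0=5 F1=6 F2=0 F3=5; commitIndex=5
Op 11: F3 acks idx 6 -> match: F0=5 F1=6 F2=0 F3=6; commitIndex=6

Answer: 6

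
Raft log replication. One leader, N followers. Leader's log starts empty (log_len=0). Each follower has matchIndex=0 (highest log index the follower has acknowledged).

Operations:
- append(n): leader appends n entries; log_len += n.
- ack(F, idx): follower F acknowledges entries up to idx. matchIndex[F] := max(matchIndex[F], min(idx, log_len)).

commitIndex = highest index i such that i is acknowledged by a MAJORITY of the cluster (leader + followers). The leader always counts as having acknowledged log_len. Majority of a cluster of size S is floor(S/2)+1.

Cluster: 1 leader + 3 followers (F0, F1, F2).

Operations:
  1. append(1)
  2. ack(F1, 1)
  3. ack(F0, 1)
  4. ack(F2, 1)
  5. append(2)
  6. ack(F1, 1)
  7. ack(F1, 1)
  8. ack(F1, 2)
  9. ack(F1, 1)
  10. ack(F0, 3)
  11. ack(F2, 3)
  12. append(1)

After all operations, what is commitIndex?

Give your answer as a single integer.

Answer: 3

Derivation:
Op 1: append 1 -> log_len=1
Op 2: F1 acks idx 1 -> match: F0=0 F1=1 F2=0; commitIndex=0
Op 3: F0 acks idx 1 -> match: F0=1 F1=1 F2=0; commitIndex=1
Op 4: F2 acks idx 1 -> match: F0=1 F1=1 F2=1; commitIndex=1
Op 5: append 2 -> log_len=3
Op 6: F1 acks idx 1 -> match: F0=1 F1=1 F2=1; commitIndex=1
Op 7: F1 acks idx 1 -> match: F0=1 F1=1 F2=1; commitIndex=1
Op 8: F1 acks idx 2 -> match: F0=1 F1=2 F2=1; commitIndex=1
Op 9: F1 acks idx 1 -> match: F0=1 F1=2 F2=1; commitIndex=1
Op 10: F0 acks idx 3 -> match: F0=3 F1=2 F2=1; commitIndex=2
Op 11: F2 acks idx 3 -> match: F0=3 F1=2 F2=3; commitIndex=3
Op 12: append 1 -> log_len=4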